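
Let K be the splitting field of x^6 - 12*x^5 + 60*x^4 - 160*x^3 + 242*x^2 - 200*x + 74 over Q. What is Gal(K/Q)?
The polynomial f is an irreducible sextic over Q, so G = Gal(f/Q) is one of the 16 transitive subgroups 6T1, ..., 6T16 of S_6. The discriminant of f is -2508800, which is not a perfect square, so G is not contained in A_6. The transitive groups of degree 6 not contained in A_6 are: C_6 (6T1, order 6), S_3 (6T2, order 6), D_6 (6T3, order 12), C_3 x S_3 (6T5, order 18), A_4 x C_2 (6T6, order 24), S_4 (6T8, order 24), S_3 x S_3 (6T9, order 36), S_4 x C_2 (6T11, order 48), (S_3 x S_3) : C_2 (6T13, order 72), PGL(2,5) (6T14, order 120), S_6 (6T16, order 720). By Dedekind's theorem, for a prime p not dividing disc(f) the degrees of the irreducible factors of f mod p form the cycle type of an element of G. Factoring f modulo the 17 such primes p <= 71 (skipping 2, 5, 7, which divide the discriminant), each new pattern first appears at: mod 3: f = (x^3 + x^2 + x + 2)(x^3 + 2x^2 + 1), pattern 3+3; mod 13: f = (x^6 + x^5 + 8x^4 + 9x^3 + 8x^2 + 8x + 9), pattern 6; mod 19: f = (x^2 + 15x + 9)(x^4 + 11x^3 + 7x + 4), pattern 4+2; mod 23: f = (x + 9)(x + 10)(x^4 + 15x^3 + 7x^2 + 13x + 9), pattern 4+1+1; mod 53: f = (x^2 + 7x + 20)(x^2 + 38x + 11)(x^2 + 49x + 49), pattern 2+2+2; mod 59: f = (x + 2)(x + 53)(x^2 + x + 44)(x^2 + 50x + 5), pattern 2+2+1+1; mod 71: f = (x + 6)(x + 9)(x + 58)(x + 61)(x^2 + 67x + 47), pattern 2+1+1+1+1. No other pattern occurs in this range, so the set of observed cycle types is {3+3, 6, 4+2, 4+1+1, 2+2+2, 2+2+1+1, 2+1+1+1+1}. The candidates containing elements of all these cycle types are S_4 x C_2 (6T11) of order 48, S_6 (6T16) of order 720; the others are excluded. The observed types are precisely the cycle types that occur in S_4 x C_2 (6T11) (apart from the identity). Each of the other remaining candidates has further cycle types, and by the Chebotarev density theorem the matching factorization patterns would occur for a proportion of primes equal to their share of the group: S_6 (6T16) additionally contains elements of type 5+1, 3+2+1, 3+1+1+1 (304 of its 720 elements, about 42% of primes). None of the 17 primes tested shows any such pattern (for each of these groups the chance of that is below 10^-4), which rules them out. Hence G = S_4 x C_2 (6T11), of order 48.

S_4 x C_2 (order 48)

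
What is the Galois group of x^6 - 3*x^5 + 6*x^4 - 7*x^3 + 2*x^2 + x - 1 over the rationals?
S_4 (order 24)

The polynomial f is an irreducible sextic over Q, so G = Gal(f/Q) is one of the 16 transitive subgroups 6T1, ..., 6T16 of S_6. The discriminant of f is 810448, which is not a perfect square, so G is not contained in A_6. The transitive groups of degree 6 not contained in A_6 are: C_6 (6T1, order 6), S_3 (6T2, order 6), D_6 (6T3, order 12), C_3 x S_3 (6T5, order 18), A_4 x C_2 (6T6, order 24), S_4 (6T8, order 24), S_3 x S_3 (6T9, order 36), S_4 x C_2 (6T11, order 48), (S_3 x S_3) : C_2 (6T13, order 72), PGL(2,5) (6T14, order 120), S_6 (6T16, order 720). By Dedekind's theorem, for a prime p not dividing disc(f) the degrees of the irreducible factors of f mod p form the cycle type of an element of G. Factoring f modulo the 22 such primes p <= 89 (skipping 2, 37, which divide the discriminant), each new pattern first appears at: mod 3: f = (x^3 + x^2 + x + 2)(x^3 + 2x^2 + 1), pattern 3+3; mod 5: f = (x^2 + 3)(x^2 + 3x + 4)(x^2 + 4x + 2), pattern 2+2+2; mod 17: f = (x + 1)(x + 15)(x^4 + 15x^3 + 6x^2 + 12x + 9), pattern 4+1+1; mod 67: f = (x + 4)(x + 62)(x^2 + 66x + 40)(x^2 + 66x + 50), pattern 2+2+1+1. No other pattern occurs in this range, so the set of observed cycle types is {3+3, 2+2+2, 4+1+1, 2+2+1+1}. The candidates containing elements of all these cycle types are S_4 (6T8) of order 24, S_4 x C_2 (6T11) of order 48, PGL(2,5) (6T14) of order 120, S_6 (6T16) of order 720; the others are excluded. The observed types are precisely the cycle types that occur in S_4 (6T8) (apart from the identity). Each of the other remaining candidates has further cycle types, and by the Chebotarev density theorem the matching factorization patterns would occur for a proportion of primes equal to their share of the group: S_4 x C_2 (6T11) additionally contains elements of type 6, 4+2, 2+1+1+1+1 (17 of its 48 elements, about 35% of primes); PGL(2,5) (6T14) additionally contains elements of type 6, 5+1 (44 of its 120 elements, about 37% of primes); S_6 (6T16) additionally contains elements of type 6, 5+1, 4+2, 3+2+1, 3+1+1+1, 2+1+1+1+1 (529 of its 720 elements, about 73% of primes). None of the 22 primes tested shows any such pattern (for each of these groups the chance of that is below 10^-4), which rules them out. Hence G = S_4 (6T8), of order 24.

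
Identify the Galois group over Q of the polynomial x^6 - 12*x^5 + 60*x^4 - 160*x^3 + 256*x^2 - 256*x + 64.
The polynomial f is an irreducible sextic over Q, so G = Gal(f/Q) is one of the 16 transitive subgroups 6T1, ..., 6T16 of S_6. The discriminant of f is 66039417143296 = 8126464^2, a perfect square, so G is contained in A_6. The transitive groups of degree 6 contained in A_6 are: A_4 (6T4, order 12), S_4 (6T7, order 24), (C_3 x C_3) : C_4 (6T10, order 36), PSL(2,5) (6T12, order 60), A_6 (6T15, order 360). By Dedekind's theorem, for a prime p not dividing disc(f) the degrees of the irreducible factors of f mod p form the cycle type of an element of G. Factoring f modulo the 79 such primes p <= 419 (skipping 2, 31, which divide the discriminant), each new pattern first appears at: mod 3: f = (x^2 + 2x + 2)(x^4 + x^3 + 2x^2 + 2x + 2), pattern 4+2; mod 5: f = (x^3 + x^2 + x + 3)(x^3 + 2x^2 + 2x + 3), pattern 3+3; mod 11: f = (x + 3)(x + 4)(x^2 + 4x + 5)(x^2 + 10x + 4), pattern 2+2+1+1; mod 67: f = (x + 2)(x + 4)(x + 20)(x + 43)(x + 59)(x + 61), pattern 1+1+1+1+1+1. No other pattern occurs in this range, so the set of observed cycle types is {4+2, 3+3, 2+2+1+1, 1+1+1+1+1+1}. The candidates containing elements of all these cycle types are S_4 (6T7) of order 24, (C_3 x C_3) : C_4 (6T10) of order 36, A_6 (6T15) of order 360; the others are excluded. The observed types are precisely the cycle types that occur in S_4 (6T7). Each of the other remaining candidates has further cycle types, and by the Chebotarev density theorem the matching factorization patterns would occur for a proportion of primes equal to their share of the group: (C_3 x C_3) : C_4 (6T10) additionally contains elements of type 3+1+1+1 (4 of its 36 elements, about 11% of primes); A_6 (6T15) additionally contains elements of type 5+1, 3+1+1+1 (184 of its 360 elements, about 51% of primes). None of the 79 primes tested shows any such pattern (for each of these groups the chance of that is below 10^-4), which rules them out. Hence G = S_4 (6T7), of order 24.

S_4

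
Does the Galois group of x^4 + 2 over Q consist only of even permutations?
No

The polynomial is irreducible of degree 4 over Q. Its discriminant is 2048, which is not a perfect square. A Galois group lies in the alternating group exactly when the discriminant is a square in Q, so the Galois group (D_4) is not contained in A_4.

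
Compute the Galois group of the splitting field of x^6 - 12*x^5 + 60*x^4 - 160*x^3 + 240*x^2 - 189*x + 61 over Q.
The polynomial f is an irreducible sextic over Q, so G = Gal(f/Q) is one of the 16 transitive subgroups 6T1, ..., 6T16 of S_6. The discriminant of f is -9059283, which is not a perfect square, so G is not contained in A_6. The transitive groups of degree 6 not contained in A_6 are: C_6 (6T1, order 6), S_3 (6T2, order 6), D_6 (6T3, order 12), C_3 x S_3 (6T5, order 18), A_4 x C_2 (6T6, order 24), S_4 (6T8, order 24), S_3 x S_3 (6T9, order 36), S_4 x C_2 (6T11, order 48), (S_3 x S_3) : C_2 (6T13, order 72), PGL(2,5) (6T14, order 120), S_6 (6T16, order 720). By Dedekind's theorem, for a prime p not dividing disc(f) the degrees of the irreducible factors of f mod p form the cycle type of an element of G. Factoring f modulo the 28 such primes p <= 127 (skipping 3, 17, 43, which divide the discriminant), each new pattern first appears at: mod 2: f = (x^6 + x + 1), pattern 6; mod 7: f = (x + 4)(x^2 + 6x + 4)(x^3 + 6x^2 + 6), pattern 3+2+1; mod 11: f = (x^2 + 9x + 2)(x^4 + x^3 + 5x^2 + 2x + 3), pattern 4+2; mod 13: f = (x + 3)(x + 8)(x^2 + 6x + 3)(x^2 + 10x + 5), pattern 2+2+1+1; mod 61: f = (x)(x + 2)(x + 8)(x + 19)(x^2 + 20x + 6), pattern 2+1+1+1+1; mod 97: f = (x + 8)(x + 10)(x + 47)(x^3 + 20x^2 + 65x + 10), pattern 3+1+1+1; mod 113: f = (x^2 + 6)(x^2 + 41x + 19)(x^2 + 60x + 61), pattern 2+2+2; mod 127: f = (x^3 + 33x^2 + x + 91)(x^3 + 82x^2 + 20x + 23), pattern 3+3. No other pattern occurs in this range, so the set of observed cycle types is {6, 3+2+1, 4+2, 2+2+1+1, 2+1+1+1+1, 3+1+1+1, 2+2+2, 3+3}. The candidates containing elements of all these cycle types are (S_3 x S_3) : C_2 (6T13) of order 72, S_6 (6T16) of order 720; the others are excluded. The observed types are precisely the cycle types that occur in (S_3 x S_3) : C_2 (6T13) (apart from the identity). Each of the other remaining candidates has further cycle types, and by the Chebotarev density theorem the matching factorization patterns would occur for a proportion of primes equal to their share of the group: S_6 (6T16) additionally contains elements of type 5+1, 4+1+1 (234 of its 720 elements, about 32% of primes). None of the 28 primes tested shows any such pattern (for each of these groups the chance of that is below 10^-4), which rules them out. Hence G = (S_3 x S_3) : C_2 (6T13), of order 72.

6T13: (S_3 x S_3) : C_2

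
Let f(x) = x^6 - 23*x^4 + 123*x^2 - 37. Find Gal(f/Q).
S_3 (order 6)

The polynomial f is an irreducible sextic over Q, so G = Gal(f/Q) is one of the 16 transitive subgroups 6T1, ..., 6T16 of S_6. The discriminant of f is 870211913777152, which is not a perfect square, so G is not contained in A_6. The transitive groups of degree 6 not contained in A_6 are: C_6 (6T1, order 6), S_3 (6T2, order 6), D_6 (6T3, order 12), C_3 x S_3 (6T5, order 18), A_4 x C_2 (6T6, order 24), S_4 (6T8, order 24), S_3 x S_3 (6T9, order 36), S_4 x C_2 (6T11, order 48), (S_3 x S_3) : C_2 (6T13, order 72), PGL(2,5) (6T14, order 120), S_6 (6T16, order 720). By Dedekind's theorem, for a prime p not dividing disc(f) the degrees of the irreducible factors of f mod p form the cycle type of an element of G. Factoring f modulo the 23 such primes p <= 97 (skipping 2, 37, which divide the discriminant), each new pattern first appears at: mod 3: f = (x^3 + x^2 + x + 2)(x^3 + 2x^2 + x + 1), pattern 3+3; mod 5: f = (x^2 + 3)(x^2 + 2x + 4)(x^2 + 3x + 4), pattern 2+2+2; mod 67: f = (x + 5)(x + 6)(x + 30)(x + 37)(x + 61)(x + 62), pattern 1+1+1+1+1+1. No other pattern occurs in this range, so the set of observed cycle types is {3+3, 2+2+2, 1+1+1+1+1+1}. The candidates containing elements of all these cycle types are C_6 (6T1) of order 6, S_3 (6T2) of order 6, D_6 (6T3) of order 12, C_3 x S_3 (6T5) of order 18, A_4 x C_2 (6T6) of order 24, S_4 (6T8) of order 24, S_3 x S_3 (6T9) of order 36, S_4 x C_2 (6T11) of order 48, (S_3 x S_3) : C_2 (6T13) of order 72, PGL(2,5) (6T14) of order 120, S_6 (6T16) of order 720; the others are excluded. The observed types are precisely the cycle types that occur in S_3 (6T2). Each of the other remaining candidates has further cycle types, and by the Chebotarev density theorem the matching factorization patterns would occur for a proportion of primes equal to their share of the group: C_6 (6T1) additionally contains elements of type 6 (2 of its 6 elements, about 33% of primes); D_6 (6T3) additionally contains elements of type 6, 2+2+1+1 (5 of its 12 elements, about 42% of primes); C_3 x S_3 (6T5) additionally contains elements of type 6, 3+1+1+1 (10 of its 18 elements, about 56% of primes); A_4 x C_2 (6T6) additionally contains elements of type 6, 2+2+1+1, 2+1+1+1+1 (14 of its 24 elements, about 58% of primes); S_4 (6T8) additionally contains elements of type 4+1+1, 2+2+1+1 (9 of its 24 elements, about 38% of primes); S_3 x S_3 (6T9) additionally contains elements of type 6, 3+1+1+1, 2+2+1+1 (25 of its 36 elements, about 69% of primes); S_4 x C_2 (6T11) additionally contains elements of type 6, 4+2, 4+1+1, 2+2+1+1, 2+1+1+1+1 (32 of its 48 elements, about 67% of primes); (S_3 x S_3) : C_2 (6T13) additionally contains elements of type 6, 4+2, 3+2+1, 3+1+1+1, 2+2+1+1, 2+1+1+1+1 (61 of its 72 elements, about 85% of primes); PGL(2,5) (6T14) additionally contains elements of type 6, 5+1, 4+1+1, 2+2+1+1 (89 of its 120 elements, about 74% of primes); S_6 (6T16) additionally contains elements of type 6, 5+1, 4+2, 4+1+1, 3+2+1, 3+1+1+1, 2+2+1+1, 2+1+1+1+1 (664 of its 720 elements, about 92% of primes). None of the 23 primes tested shows any such pattern (for each of these groups the chance of that is below 10^-4), which rules them out. Hence G = S_3 (6T2), of order 6.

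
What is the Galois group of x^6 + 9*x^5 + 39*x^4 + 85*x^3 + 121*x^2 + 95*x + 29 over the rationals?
The polynomial f is an irreducible sextic over Q, so G = Gal(f/Q) is one of the 16 transitive subgroups 6T1, ..., 6T16 of S_6. The discriminant of f is -71252957167, which is not a perfect square, so G is not contained in A_6. The transitive groups of degree 6 not contained in A_6 are: C_6 (6T1, order 6), S_3 (6T2, order 6), D_6 (6T3, order 12), C_3 x S_3 (6T5, order 18), A_4 x C_2 (6T6, order 24), S_4 (6T8, order 24), S_3 x S_3 (6T9, order 36), S_4 x C_2 (6T11, order 48), (S_3 x S_3) : C_2 (6T13, order 72), PGL(2,5) (6T14, order 120), S_6 (6T16, order 720). By Dedekind's theorem, for a prime p not dividing disc(f) the degrees of the irreducible factors of f mod p form the cycle type of an element of G. Factoring f modulo the 37 such primes p <= 173 (skipping 7, 29, 71, which divide the discriminant), each new pattern first appears at: mod 2: f = (x^3 + x + 1)(x^3 + x^2 + 1), pattern 3+3; mod 3: f = (x^6 + x^3 + x^2 + 2x + 2), pattern 6; mod 13: f = (x^2 + 2)(x^2 + 4x + 12)(x^2 + 5x + 5), pattern 2+2+2; mod 43: f = (x + 2)(x + 7)(x + 12)(x + 16)(x + 26)(x + 32), pattern 1+1+1+1+1+1. No other pattern occurs in this range, so the set of observed cycle types is {3+3, 6, 2+2+2, 1+1+1+1+1+1}. The candidates containing elements of all these cycle types are C_6 (6T1) of order 6, D_6 (6T3) of order 12, C_3 x S_3 (6T5) of order 18, A_4 x C_2 (6T6) of order 24, S_3 x S_3 (6T9) of order 36, S_4 x C_2 (6T11) of order 48, (S_3 x S_3) : C_2 (6T13) of order 72, PGL(2,5) (6T14) of order 120, S_6 (6T16) of order 720; the others are excluded. The observed types are precisely the cycle types that occur in C_6 (6T1). Each of the other remaining candidates has further cycle types, and by the Chebotarev density theorem the matching factorization patterns would occur for a proportion of primes equal to their share of the group: D_6 (6T3) additionally contains elements of type 2+2+1+1 (3 of its 12 elements, about 25% of primes); C_3 x S_3 (6T5) additionally contains elements of type 3+1+1+1 (4 of its 18 elements, about 22% of primes); A_4 x C_2 (6T6) additionally contains elements of type 2+2+1+1, 2+1+1+1+1 (6 of its 24 elements, about 25% of primes); S_3 x S_3 (6T9) additionally contains elements of type 3+1+1+1, 2+2+1+1 (13 of its 36 elements, about 36% of primes); S_4 x C_2 (6T11) additionally contains elements of type 4+2, 4+1+1, 2+2+1+1, 2+1+1+1+1 (24 of its 48 elements, about 50% of primes); (S_3 x S_3) : C_2 (6T13) additionally contains elements of type 4+2, 3+2+1, 3+1+1+1, 2+2+1+1, 2+1+1+1+1 (49 of its 72 elements, about 68% of primes); PGL(2,5) (6T14) additionally contains elements of type 5+1, 4+1+1, 2+2+1+1 (69 of its 120 elements, about 58% of primes); S_6 (6T16) additionally contains elements of type 5+1, 4+2, 4+1+1, 3+2+1, 3+1+1+1, 2+2+1+1, 2+1+1+1+1 (544 of its 720 elements, about 76% of primes). None of the 37 primes tested shows any such pattern (for each of these groups the chance of that is below 10^-4), which rules them out. Hence G = C_6 (6T1), of order 6.

C_6, the cyclic group of order 6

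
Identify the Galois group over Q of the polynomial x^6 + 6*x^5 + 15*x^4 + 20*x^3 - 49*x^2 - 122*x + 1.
The polynomial f is an irreducible sextic over Q, so G = Gal(f/Q) is one of the 16 transitive subgroups 6T1, ..., 6T16 of S_6. The discriminant of f is -3603718079512576, which is not a perfect square, so G is not contained in A_6. The transitive groups of degree 6 not contained in A_6 are: C_6 (6T1, order 6), S_3 (6T2, order 6), D_6 (6T3, order 12), C_3 x S_3 (6T5, order 18), A_4 x C_2 (6T6, order 24), S_4 (6T8, order 24), S_3 x S_3 (6T9, order 36), S_4 x C_2 (6T11, order 48), (S_3 x S_3) : C_2 (6T13, order 72), PGL(2,5) (6T14, order 120), S_6 (6T16, order 720). By Dedekind's theorem, for a prime p not dividing disc(f) the degrees of the irreducible factors of f mod p form the cycle type of an element of G. Factoring f modulo the 67 such primes p <= 347 (skipping 2, 229, which divide the discriminant), each new pattern first appears at: mod 3: f = (x^6 + 2x^3 + 2x^2 + x + 1), pattern 6; mod 5: f = (x^3 + 2x^2 + 4x + 4)(x^3 + 4x^2 + 3x + 4), pattern 3+3; mod 7: f = (x + 4)(x + 5)(x^4 + 4x^3 + x^2 + x + 6), pattern 4+1+1; mod 13: f = (x^2 + 2x + 8)(x^4 + 4x^3 + 12x^2 + 3x + 5), pattern 4+2; mod 23: f = (x^2 + 2x + 3)(x^2 + 12x + 14)(x^2 + 15x + 17), pattern 2+2+2; mod 29: f = (x + 10)(x + 21)(x^2 + 27)(x^2 + 4x + 2), pattern 2+2+1+1; mod 193: f = (x + 6)(x + 13)(x + 89)(x + 106)(x + 182)(x + 189), pattern 1+1+1+1+1+1; mod 347: f = (x + 7)(x + 46)(x + 303)(x + 342)(x^2 + 2x + 327), pattern 2+1+1+1+1. No other pattern occurs in this range, so the set of observed cycle types is {6, 3+3, 4+1+1, 4+2, 2+2+2, 2+2+1+1, 1+1+1+1+1+1, 2+1+1+1+1}. The candidates containing elements of all these cycle types are S_4 x C_2 (6T11) of order 48, S_6 (6T16) of order 720; the others are excluded. The observed types are precisely the cycle types that occur in S_4 x C_2 (6T11). Each of the other remaining candidates has further cycle types, and by the Chebotarev density theorem the matching factorization patterns would occur for a proportion of primes equal to their share of the group: S_6 (6T16) additionally contains elements of type 5+1, 3+2+1, 3+1+1+1 (304 of its 720 elements, about 42% of primes). None of the 67 primes tested shows any such pattern (for each of these groups the chance of that is below 10^-4), which rules them out. Hence G = S_4 x C_2 (6T11), of order 48.

S_4 x C_2 (order 48)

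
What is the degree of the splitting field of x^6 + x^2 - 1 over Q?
24

The degree of the splitting field over Q equals the order of the Galois group, so first determine the group. The polynomial f is an irreducible sextic over Q, so G = Gal(f/Q) is one of the 16 transitive subgroups 6T1, ..., 6T16 of S_6. The discriminant of f is 61504 = 248^2, a perfect square, so G is contained in A_6. The transitive groups of degree 6 contained in A_6 are: A_4 (6T4, order 12), S_4 (6T7, order 24), (C_3 x C_3) : C_4 (6T10, order 36), PSL(2,5) (6T12, order 60), A_6 (6T15, order 360). By Dedekind's theorem, for a prime p not dividing disc(f) the degrees of the irreducible factors of f mod p form the cycle type of an element of G. Factoring f modulo the 79 such primes p <= 419 (skipping 2, 31, which divide the discriminant), each new pattern first appears at: mod 3: f = (x^2 + 1)(x^4 + 2x^2 + 2), pattern 4+2; mod 5: f = (x^3 + x^2 + 3x + 4)(x^3 + 4x^2 + 3x + 1), pattern 3+3; mod 11: f = (x + 3)(x + 8)(x^2 + 4x + 7)(x^2 + 7x + 7), pattern 2+2+1+1; mod 67: f = (x + 2)(x + 3)(x + 11)(x + 56)(x + 64)(x + 65), pattern 1+1+1+1+1+1. No other pattern occurs in this range, so the set of observed cycle types is {4+2, 3+3, 2+2+1+1, 1+1+1+1+1+1}. The candidates containing elements of all these cycle types are S_4 (6T7) of order 24, (C_3 x C_3) : C_4 (6T10) of order 36, A_6 (6T15) of order 360; the others are excluded. The observed types are precisely the cycle types that occur in S_4 (6T7). Each of the other remaining candidates has further cycle types, and by the Chebotarev density theorem the matching factorization patterns would occur for a proportion of primes equal to their share of the group: (C_3 x C_3) : C_4 (6T10) additionally contains elements of type 3+1+1+1 (4 of its 36 elements, about 11% of primes); A_6 (6T15) additionally contains elements of type 5+1, 3+1+1+1 (184 of its 360 elements, about 51% of primes). None of the 79 primes tested shows any such pattern (for each of these groups the chance of that is below 10^-4), which rules them out. Hence G = S_4 (6T7), of order 24. The Galois group S_4 (6T7) has order 24, so the splitting field has degree 24 over Q.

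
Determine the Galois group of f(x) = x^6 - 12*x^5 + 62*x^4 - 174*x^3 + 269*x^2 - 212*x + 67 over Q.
The polynomial f is an irreducible sextic over Q, so G = Gal(f/Q) is one of the 16 transitive subgroups 6T1, ..., 6T16 of S_6. The discriminant of f is 276091456 = 16616^2, a perfect square, so G is contained in A_6. The transitive groups of degree 6 contained in A_6 are: A_4 (6T4, order 12), S_4 (6T7, order 24), (C_3 x C_3) : C_4 (6T10, order 36), PSL(2,5) (6T12, order 60), A_6 (6T15, order 360). By Dedekind's theorem, for a prime p not dividing disc(f) the degrees of the irreducible factors of f mod p form the cycle type of an element of G. Factoring f modulo the 79 such primes p <= 421 (skipping 2, 31, 67, which divide the discriminant), each new pattern first appears at: mod 3: f = (x^2 + x + 2)(x^4 + 2x^3 + x^2 + x + 2), pattern 4+2; mod 5: f = (x^3 + x + 1)(x^3 + 3x^2 + x + 2), pattern 3+3; mod 11: f = (x + 3)(x + 8)(x^2 + x + 1)(x^2 + 9x + 6), pattern 2+2+1+1. No other pattern occurs in this range, so the set of observed cycle types is {4+2, 3+3, 2+2+1+1}. The candidates containing elements of all these cycle types are S_4 (6T7) of order 24, (C_3 x C_3) : C_4 (6T10) of order 36, A_6 (6T15) of order 360; the others are excluded. The observed types are precisely the cycle types that occur in S_4 (6T7) (apart from the identity). Each of the other remaining candidates has further cycle types, and by the Chebotarev density theorem the matching factorization patterns would occur for a proportion of primes equal to their share of the group: (C_3 x C_3) : C_4 (6T10) additionally contains elements of type 3+1+1+1 (4 of its 36 elements, about 11% of primes); A_6 (6T15) additionally contains elements of type 5+1, 3+1+1+1 (184 of its 360 elements, about 51% of primes). None of the 79 primes tested shows any such pattern (for each of these groups the chance of that is below 10^-4), which rules them out. Hence G = S_4 (6T7), of order 24.

S_4 (also written S4+)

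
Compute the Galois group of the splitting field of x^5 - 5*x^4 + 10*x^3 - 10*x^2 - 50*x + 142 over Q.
A_5, the alternating group on 5 letters

The polynomial f is an irreducible quintic over Q, so G = Gal(f/Q) is a transitive subgroup of S_5: one of C_5 (5T1, order 5), D_5 (5T2, order 10), F_20 (5T3, order 20), A_5 (5T4, order 60) or S_5 (5T5, order 120). The discriminant of f is 58564000000 = 242000^2, a perfect square, so G is contained in A_5. The transitive groups of degree 5 contained in A_5 are: C_5 (5T1, order 5), D_5 (5T2, order 10), A_5 (5T4, order 60). By Dedekind's theorem, for a prime p not dividing disc(f) the degrees of the irreducible factors of f mod p form the cycle type of an element of G. Factoring f modulo the 3 such primes p <= 13 (skipping 2, 5, 11, which divide the discriminant), each new pattern first appears at: mod 3: f = (x^5 + x^4 + x^3 + 2x^2 + x + 1), pattern 5; mod 13: f = (x + 5)(x + 7)(x^3 + 9x^2 + 10x + 10), pattern 3+1+1. No other pattern occurs in this range, so the set of observed cycle types is {5, 3+1+1}. Among the candidates above, the only group containing elements of all these cycle types is A_5 (5T4) — each of C_5 (5T1), D_5 (5T2) lacks at least one of them. Hence G = A_5 (5T4), of order 60.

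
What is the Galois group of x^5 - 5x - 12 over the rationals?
D_5 (order 10)

The polynomial f is an irreducible quintic over Q, so G = Gal(f/Q) is a transitive subgroup of S_5: one of C_5 (5T1, order 5), D_5 (5T2, order 10), F_20 (5T3, order 20), A_5 (5T4, order 60) or S_5 (5T5, order 120). The discriminant of f is 64000000 = 8000^2, a perfect square, so G is contained in A_5. The transitive groups of degree 5 contained in A_5 are: C_5 (5T1, order 5), D_5 (5T2, order 10), A_5 (5T4, order 60). By Dedekind's theorem, for a prime p not dividing disc(f) the degrees of the irreducible factors of f mod p form the cycle type of an element of G. Factoring f modulo the 23 such primes p <= 97 (skipping 2, 5, which divide the discriminant), each new pattern first appears at: mod 3: f = (x)(x^2 + x + 2)(x^2 + 2x + 2), pattern 2+2+1; mod 7: f = (x^5 + 2x + 2), pattern 5. No other pattern occurs in this range, so the set of observed cycle types is {2+2+1, 5}. The candidates containing elements of all these cycle types are D_5 (5T2) of order 10, A_5 (5T4) of order 60; the others are excluded. The observed types are precisely the cycle types that occur in D_5 (5T2) (apart from the identity). Each of the other remaining candidates has further cycle types, and by the Chebotarev density theorem the matching factorization patterns would occur for a proportion of primes equal to their share of the group: A_5 (5T4) additionally contains elements of type 3+1+1 (20 of its 60 elements, about 33% of primes). None of the 23 primes tested shows any such pattern (for each of these groups the chance of that is below 10^-4), which rules them out. Hence G = D_5 (5T2), of order 10.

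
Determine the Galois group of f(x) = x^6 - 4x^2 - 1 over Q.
The polynomial f is an irreducible sextic over Q, so G = Gal(f/Q) is one of the 16 transitive subgroups 6T1, ..., 6T16 of S_6. The discriminant of f is 3356224 = 1832^2, a perfect square, so G is contained in A_6. The transitive groups of degree 6 contained in A_6 are: A_4 (6T4, order 12), S_4 (6T7, order 24), (C_3 x C_3) : C_4 (6T10, order 36), PSL(2,5) (6T12, order 60), A_6 (6T15, order 360). By Dedekind's theorem, for a prime p not dividing disc(f) the degrees of the irreducible factors of f mod p form the cycle type of an element of G. Factoring f modulo the 79 such primes p <= 419 (skipping 2, 229, which divide the discriminant), each new pattern first appears at: mod 3: f = (x^3 + x^2 + 2x + 1)(x^3 + 2x^2 + 2x + 2), pattern 3+3; mod 7: f = (x^2 + 4)(x^4 + 3x^2 + 5), pattern 4+2; mod 23: f = (x + 9)(x + 14)(x^2 + x + 18)(x^2 + 22x + 18), pattern 2+2+1+1; mod 193: f = (x + 87)(x + 90)(x + 93)(x + 100)(x + 103)(x + 106), pattern 1+1+1+1+1+1. No other pattern occurs in this range, so the set of observed cycle types is {3+3, 4+2, 2+2+1+1, 1+1+1+1+1+1}. The candidates containing elements of all these cycle types are S_4 (6T7) of order 24, (C_3 x C_3) : C_4 (6T10) of order 36, A_6 (6T15) of order 360; the others are excluded. The observed types are precisely the cycle types that occur in S_4 (6T7). Each of the other remaining candidates has further cycle types, and by the Chebotarev density theorem the matching factorization patterns would occur for a proportion of primes equal to their share of the group: (C_3 x C_3) : C_4 (6T10) additionally contains elements of type 3+1+1+1 (4 of its 36 elements, about 11% of primes); A_6 (6T15) additionally contains elements of type 5+1, 3+1+1+1 (184 of its 360 elements, about 51% of primes). None of the 79 primes tested shows any such pattern (for each of these groups the chance of that is below 10^-4), which rules them out. Hence G = S_4 (6T7), of order 24.

6T7: S_4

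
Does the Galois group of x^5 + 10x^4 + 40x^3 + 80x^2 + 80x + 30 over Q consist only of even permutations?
The polynomial is irreducible of degree 5 over Q. Its discriminant is 50000, which is not a perfect square. A Galois group lies in the alternating group exactly when the discriminant is a square in Q, so the Galois group (F_20) is not contained in A_5.

No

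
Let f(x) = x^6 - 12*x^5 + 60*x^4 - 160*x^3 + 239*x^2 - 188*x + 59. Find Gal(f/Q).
S_4 (also written S4+)

The polynomial f is an irreducible sextic over Q, so G = Gal(f/Q) is one of the 16 transitive subgroups 6T1, ..., 6T16 of S_6. The discriminant of f is 33856 = 184^2, a perfect square, so G is contained in A_6. The transitive groups of degree 6 contained in A_6 are: A_4 (6T4, order 12), S_4 (6T7, order 24), (C_3 x C_3) : C_4 (6T10, order 36), PSL(2,5) (6T12, order 60), A_6 (6T15, order 360). By Dedekind's theorem, for a prime p not dividing disc(f) the degrees of the irreducible factors of f mod p form the cycle type of an element of G. Factoring f modulo the 79 such primes p <= 419 (skipping 2, 23, which divide the discriminant), each new pattern first appears at: mod 3: f = (x^3 + x^2 + x + 2)(x^3 + 2x^2 + 1), pattern 3+3; mod 5: f = (x^2 + x + 2)(x^4 + 2x^3 + x^2 + 2), pattern 4+2; mod 19: f = (x + 3)(x + 12)(x^2 + 5x + 1)(x^2 + 6x + 18), pattern 2+2+1+1; mod 223: f = (x + 14)(x + 55)(x + 76)(x + 143)(x + 164)(x + 205), pattern 1+1+1+1+1+1. No other pattern occurs in this range, so the set of observed cycle types is {3+3, 4+2, 2+2+1+1, 1+1+1+1+1+1}. The candidates containing elements of all these cycle types are S_4 (6T7) of order 24, (C_3 x C_3) : C_4 (6T10) of order 36, A_6 (6T15) of order 360; the others are excluded. The observed types are precisely the cycle types that occur in S_4 (6T7). Each of the other remaining candidates has further cycle types, and by the Chebotarev density theorem the matching factorization patterns would occur for a proportion of primes equal to their share of the group: (C_3 x C_3) : C_4 (6T10) additionally contains elements of type 3+1+1+1 (4 of its 36 elements, about 11% of primes); A_6 (6T15) additionally contains elements of type 5+1, 3+1+1+1 (184 of its 360 elements, about 51% of primes). None of the 79 primes tested shows any such pattern (for each of these groups the chance of that is below 10^-4), which rules them out. Hence G = S_4 (6T7), of order 24.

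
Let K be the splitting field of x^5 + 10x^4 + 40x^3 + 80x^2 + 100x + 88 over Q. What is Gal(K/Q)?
A_5 (also written A5)

The polynomial f is an irreducible quintic over Q, so G = Gal(f/Q) is a transitive subgroup of S_5: one of C_5 (5T1, order 5), D_5 (5T2, order 10), F_20 (5T3, order 20), A_5 (5T4, order 60) or S_5 (5T5, order 120). The discriminant of f is 1024000000 = 32000^2, a perfect square, so G is contained in A_5. The transitive groups of degree 5 contained in A_5 are: C_5 (5T1, order 5), D_5 (5T2, order 10), A_5 (5T4, order 60). By Dedekind's theorem, for a prime p not dividing disc(f) the degrees of the irreducible factors of f mod p form the cycle type of an element of G. Factoring f modulo the 2 such primes p <= 7 (skipping 2, 5, which divide the discriminant), each new pattern first appears at: mod 3: f = (x^5 + x^4 + x^3 + 2x^2 + x + 1), pattern 5; mod 7: f = (x + 4)(x + 5)(x^3 + x^2 + 4x + 3), pattern 3+1+1. No other pattern occurs in this range, so the set of observed cycle types is {5, 3+1+1}. Among the candidates above, the only group containing elements of all these cycle types is A_5 (5T4) — each of C_5 (5T1), D_5 (5T2) lacks at least one of them. Hence G = A_5 (5T4), of order 60.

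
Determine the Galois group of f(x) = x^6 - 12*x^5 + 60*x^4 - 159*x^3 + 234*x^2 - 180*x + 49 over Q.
S_3 x S_3 (order 36)

The polynomial f is an irreducible sextic over Q, so G = Gal(f/Q) is one of the 16 transitive subgroups 6T1, ..., 6T16 of S_6. The discriminant of f is 871199469, which is not a perfect square, so G is not contained in A_6. The transitive groups of degree 6 not contained in A_6 are: C_6 (6T1, order 6), S_3 (6T2, order 6), D_6 (6T3, order 12), C_3 x S_3 (6T5, order 18), A_4 x C_2 (6T6, order 24), S_4 (6T8, order 24), S_3 x S_3 (6T9, order 36), S_4 x C_2 (6T11, order 48), (S_3 x S_3) : C_2 (6T13, order 72), PGL(2,5) (6T14, order 120), S_6 (6T16, order 720). By Dedekind's theorem, for a prime p not dividing disc(f) the degrees of the irreducible factors of f mod p form the cycle type of an element of G. Factoring f modulo the 16 such primes p <= 67 (skipping 3, 7, 29, which divide the discriminant), each new pattern first appears at: mod 2: f = (x^6 + x^3 + 1), pattern 6; mod 5: f = (x + 1)(x + 2)(x^2 + 2x + 3)(x^2 + 3x + 4), pattern 2+2+1+1; mod 13: f = (x + 5)(x + 6)(x + 9)(x^3 + 7x^2 + 12x + 1), pattern 3+1+1+1; mod 19: f = (x^2 + 6)(x^2 + 2x + 5)(x^2 + 5x + 1), pattern 2+2+2; mod 67: f = (x^3 + 61x^2 + 12x + 11)(x^3 + 61x^2 + 12x + 41), pattern 3+3. No other pattern occurs in this range, so the set of observed cycle types is {6, 2+2+1+1, 3+1+1+1, 2+2+2, 3+3}. The candidates containing elements of all these cycle types are S_3 x S_3 (6T9) of order 36, (S_3 x S_3) : C_2 (6T13) of order 72, S_6 (6T16) of order 720; the others are excluded. The observed types are precisely the cycle types that occur in S_3 x S_3 (6T9) (apart from the identity). Each of the other remaining candidates has further cycle types, and by the Chebotarev density theorem the matching factorization patterns would occur for a proportion of primes equal to their share of the group: (S_3 x S_3) : C_2 (6T13) additionally contains elements of type 4+2, 3+2+1, 2+1+1+1+1 (36 of its 72 elements, about 50% of primes); S_6 (6T16) additionally contains elements of type 5+1, 4+2, 4+1+1, 3+2+1, 2+1+1+1+1 (459 of its 720 elements, about 64% of primes). None of the 16 primes tested shows any such pattern (for each of these groups the chance of that is below 10^-4), which rules them out. Hence G = S_3 x S_3 (6T9), of order 36.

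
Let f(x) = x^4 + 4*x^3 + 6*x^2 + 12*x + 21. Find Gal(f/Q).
A_4, the alternating group on 4 letters

The polynomial is an irreducible quartic over Q and its discriminant is 331776 = 576^2, a perfect square, so the Galois group is contained in A_4. The resolvent cubic y^3 - 6*y^2 - 36*y + 24 is irreducible over Q. An irreducible resolvent with square discriminant gives A_4.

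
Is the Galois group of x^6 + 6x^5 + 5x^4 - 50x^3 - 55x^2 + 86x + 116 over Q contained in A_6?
The polynomial is irreducible of degree 6 over Q. Its discriminant is 38875225000000 = 6235000^2, a perfect square. A Galois group lies in the alternating group exactly when the discriminant is a square in Q, so the Galois group ((C_3 x C_3) : C_4) is contained in A_6.

Yes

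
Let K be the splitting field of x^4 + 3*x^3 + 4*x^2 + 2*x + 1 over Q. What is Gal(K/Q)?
C_4 (also written C4)

The polynomial is an irreducible quartic over Q and its discriminant is 125, which is not a perfect square, so the Galois group is not contained in A_4. The resolvent cubic y^3 - 4*y^2 + 2*y + 3 has exactly one rational root, so the Galois group is C_4 or D_4. The quartic becomes reducible over Q(sqrt(disc)), so the group is C_4.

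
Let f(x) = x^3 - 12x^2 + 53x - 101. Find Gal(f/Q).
S_3 (order 6)

The polynomial is an irreducible cubic over Q and its discriminant is -8303, which is not a perfect square. For an irreducible cubic, a non-square discriminant gives Galois group S_3.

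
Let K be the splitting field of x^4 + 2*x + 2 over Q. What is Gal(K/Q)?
The polynomial is an irreducible quartic over Q and its discriminant is 1616, which is not a perfect square, so the Galois group is not contained in A_4. The resolvent cubic y^3 - 8*y - 4 is irreducible over Q. An irreducible resolvent with non-square discriminant gives S_4.

S_4 (order 24)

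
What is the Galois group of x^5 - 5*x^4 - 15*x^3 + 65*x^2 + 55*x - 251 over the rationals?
F_20 (order 20)

The polynomial f is an irreducible quintic over Q, so G = Gal(f/Q) is a transitive subgroup of S_5: one of C_5 (5T1, order 5), D_5 (5T2, order 10), F_20 (5T3, order 20), A_5 (5T4, order 60) or S_5 (5T5, order 120). The discriminant of f is 312500000000, which is not a perfect square, so G is not contained in A_5. The transitive groups of degree 5 not contained in A_5 are: F_20 (5T3, order 20), S_5 (5T5, order 120). By Dedekind's theorem, for a prime p not dividing disc(f) the degrees of the irreducible factors of f mod p form the cycle type of an element of G. Factoring f modulo the 18 such primes p <= 71 (skipping 2, 5, which divide the discriminant), each new pattern first appears at: mod 3: f = (x + 2)(x^4 + 2x^3 + 2x^2 + x + 2), pattern 4+1; mod 11: f = (x^5 + 6x^4 + 7x^3 + 10x^2 + 2), pattern 5; mod 19: f = (x + 13)(x^2 + 4x + 11)(x^2 + 16x + 11), pattern 2+2+1; mod 31: f = (x + 2)(x + 4)(x + 10)(x + 17)(x + 24), pattern 1+1+1+1+1. No other pattern occurs in this range, so the set of observed cycle types is {4+1, 5, 2+2+1, 1+1+1+1+1}. The candidates containing elements of all these cycle types are F_20 (5T3) of order 20, S_5 (5T5) of order 120; the others are excluded. The observed types are precisely the cycle types that occur in F_20 (5T3). Each of the other remaining candidates has further cycle types, and by the Chebotarev density theorem the matching factorization patterns would occur for a proportion of primes equal to their share of the group: S_5 (5T5) additionally contains elements of type 3+2, 3+1+1, 2+1+1+1 (50 of its 120 elements, about 42% of primes). None of the 18 primes tested shows any such pattern (for each of these groups the chance of that is below 10^-4), which rules them out. Hence G = F_20 (5T3), of order 20.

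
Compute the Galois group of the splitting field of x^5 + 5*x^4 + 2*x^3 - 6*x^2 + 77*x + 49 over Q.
S_5, the symmetric group on 5 letters

The polynomial f is an irreducible quintic over Q, so G = Gal(f/Q) is a transitive subgroup of S_5: one of C_5 (5T1, order 5), D_5 (5T2, order 10), F_20 (5T3, order 20), A_5 (5T4, order 60) or S_5 (5T5, order 120). The discriminant of f is 589639450624, which is not a perfect square, so G is not contained in A_5. The transitive groups of degree 5 not contained in A_5 are: F_20 (5T3, order 20), S_5 (5T5, order 120). By Dedekind's theorem, for a prime p not dividing disc(f) the degrees of the irreducible factors of f mod p form the cycle type of an element of G. Factoring f modulo the 5 such primes p <= 17 (skipping 2, 7, which divide the discriminant), each new pattern first appears at: mod 3: f = (x^5 + 2x^4 + 2x^3 + 2x + 1), pattern 5; mod 17: f = (x + 8)(x + 9)(x^3 + 5x^2 + 15x + 8), pattern 3+1+1. No other pattern occurs in this range, so the set of observed cycle types is {5, 3+1+1}. Among the candidates above, the only group containing elements of all these cycle types is S_5 (5T5) — F_20 (5T3) lacks at least one of them. Hence G = S_5 (5T5), of order 120.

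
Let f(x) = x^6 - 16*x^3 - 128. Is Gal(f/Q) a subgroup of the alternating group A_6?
No

The polynomial is irreducible of degree 6 over Q. Its discriminant is 5410421842378752, which is not a perfect square. A Galois group lies in the alternating group exactly when the discriminant is a square in Q, so the Galois group (S_3 x S_3) is not contained in A_6.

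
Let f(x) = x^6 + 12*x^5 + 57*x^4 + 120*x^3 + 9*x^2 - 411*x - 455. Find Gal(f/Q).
The polynomial f is an irreducible sextic over Q, so G = Gal(f/Q) is one of the 16 transitive subgroups 6T1, ..., 6T16 of S_6. The discriminant of f is 1656708629428629, which is not a perfect square, so G is not contained in A_6. The transitive groups of degree 6 not contained in A_6 are: C_6 (6T1, order 6), S_3 (6T2, order 6), D_6 (6T3, order 12), C_3 x S_3 (6T5, order 18), A_4 x C_2 (6T6, order 24), S_4 (6T8, order 24), S_3 x S_3 (6T9, order 36), S_4 x C_2 (6T11, order 48), (S_3 x S_3) : C_2 (6T13, order 72), PGL(2,5) (6T14, order 120), S_6 (6T16, order 720). By Dedekind's theorem, for a prime p not dividing disc(f) the degrees of the irreducible factors of f mod p form the cycle type of an element of G. Factoring f modulo the 16 such primes p <= 67 (skipping 3, 7, 29, which divide the discriminant), each new pattern first appears at: mod 2: f = (x^6 + x^4 + x^2 + x + 1), pattern 6; mod 5: f = (x)(x + 2)(x^2 + x + 1)(x^2 + 4x + 2), pattern 2+2+1+1; mod 13: f = (x)(x + 8)(x + 11)(x^3 + 6x^2 + 11x + 7), pattern 3+1+1+1; mod 19: f = (x^2 + x + 12)(x^2 + 4x + 2)(x^2 + 7x + 4), pattern 2+2+2; mod 67: f = (x^3 + 6x^2 + 22x + 50)(x^3 + 6x^2 + 66x + 11), pattern 3+3. No other pattern occurs in this range, so the set of observed cycle types is {6, 2+2+1+1, 3+1+1+1, 2+2+2, 3+3}. The candidates containing elements of all these cycle types are S_3 x S_3 (6T9) of order 36, (S_3 x S_3) : C_2 (6T13) of order 72, S_6 (6T16) of order 720; the others are excluded. The observed types are precisely the cycle types that occur in S_3 x S_3 (6T9) (apart from the identity). Each of the other remaining candidates has further cycle types, and by the Chebotarev density theorem the matching factorization patterns would occur for a proportion of primes equal to their share of the group: (S_3 x S_3) : C_2 (6T13) additionally contains elements of type 4+2, 3+2+1, 2+1+1+1+1 (36 of its 72 elements, about 50% of primes); S_6 (6T16) additionally contains elements of type 5+1, 4+2, 4+1+1, 3+2+1, 2+1+1+1+1 (459 of its 720 elements, about 64% of primes). None of the 16 primes tested shows any such pattern (for each of these groups the chance of that is below 10^-4), which rules them out. Hence G = S_3 x S_3 (6T9), of order 36.

S_3 x S_3, the direct product S_3 x S_3 in its degree-6 action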